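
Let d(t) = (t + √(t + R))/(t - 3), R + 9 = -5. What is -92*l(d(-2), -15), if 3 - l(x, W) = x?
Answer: -1196/5 - 368*I/5 ≈ -239.2 - 73.6*I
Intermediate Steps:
R = -14 (R = -9 - 5 = -14)
d(t) = (t + √(-14 + t))/(-3 + t) (d(t) = (t + √(t - 14))/(t - 3) = (t + √(-14 + t))/(-3 + t))
l(x, W) = 3 - x
-92*l(d(-2), -15) = -92*(3 - (-2 + √(-14 - 2))/(-3 - 2)) = -92*(3 - (-2 + √(-16))/(-5)) = -92*(3 - (-1)*(-2 + 4*I)/5) = -92*(3 - (⅖ - 4*I/5)) = -92*(3 + (-⅖ + 4*I/5)) = -92*(13/5 + 4*I/5) = -1196/5 - 368*I/5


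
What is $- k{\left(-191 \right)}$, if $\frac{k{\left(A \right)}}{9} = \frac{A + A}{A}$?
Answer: $-18$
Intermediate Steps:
$k{\left(A \right)} = 18$ ($k{\left(A \right)} = 9 \frac{A + A}{A} = 9 \frac{2 A}{A} = 9 \cdot 2 = 18$)
$- k{\left(-191 \right)} = \left(-1\right) 18 = -18$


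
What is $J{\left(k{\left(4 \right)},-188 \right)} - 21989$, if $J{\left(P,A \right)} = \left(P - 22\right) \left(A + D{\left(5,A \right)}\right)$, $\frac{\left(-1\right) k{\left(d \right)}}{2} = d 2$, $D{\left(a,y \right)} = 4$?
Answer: $-14997$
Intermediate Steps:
$k{\left(d \right)} = - 4 d$ ($k{\left(d \right)} = - 2 d 2 = - 2 \cdot 2 d = - 4 d$)
$J{\left(P,A \right)} = \left(-22 + P\right) \left(4 + A\right)$ ($J{\left(P,A \right)} = \left(P - 22\right) \left(A + 4\right) = \left(-22 + P\right) \left(4 + A\right)$)
$J{\left(k{\left(4 \right)},-188 \right)} - 21989 = \left(-88 - -4136 + 4 \left(\left(-4\right) 4\right) - 188 \left(\left(-4\right) 4\right)\right) - 21989 = \left(-88 + 4136 + 4 \left(-16\right) - -3008\right) - 21989 = \left(-88 + 4136 - 64 + 3008\right) - 21989 = 6992 - 21989 = -14997$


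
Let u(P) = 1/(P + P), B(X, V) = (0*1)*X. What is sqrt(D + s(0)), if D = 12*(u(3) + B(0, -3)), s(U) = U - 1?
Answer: 1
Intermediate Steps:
B(X, V) = 0 (B(X, V) = 0*X = 0)
u(P) = 1/(2*P)
s(U) = -1 + U
D = 2 (D = 12*((1/2)/3 + 0) = 12*((1/2)*(1/3) + 0) = 12*(1/6 + 0) = 12*(1/6) = 2)
sqrt(D + s(0)) = sqrt(2 + (-1 + 0)) = sqrt(2 - 1) = sqrt(1) = 1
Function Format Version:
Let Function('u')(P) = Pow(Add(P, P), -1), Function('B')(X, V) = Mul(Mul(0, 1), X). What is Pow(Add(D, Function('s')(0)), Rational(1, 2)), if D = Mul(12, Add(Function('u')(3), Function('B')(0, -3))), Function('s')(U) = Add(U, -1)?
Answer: 1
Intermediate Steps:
Function('B')(X, V) = 0 (Function('B')(X, V) = Mul(0, X) = 0)
Function('u')(P) = Mul(Rational(1, 2), Pow(P, -1)) (Function('u')(P) = Pow(Mul(2, P), -1) = Mul(Rational(1, 2), Pow(P, -1)))
Function('s')(U) = Add(-1, U)
D = 2 (D = Mul(12, Add(Mul(Rational(1, 2), Pow(3, -1)), 0)) = Mul(12, Add(Mul(Rational(1, 2), Rational(1, 3)), 0)) = Mul(12, Add(Rational(1, 6), 0)) = Mul(12, Rational(1, 6)) = 2)
Pow(Add(D, Function('s')(0)), Rational(1, 2)) = Pow(Add(2, Add(-1, 0)), Rational(1, 2)) = Pow(Add(2, -1), Rational(1, 2)) = Pow(1, Rational(1, 2)) = 1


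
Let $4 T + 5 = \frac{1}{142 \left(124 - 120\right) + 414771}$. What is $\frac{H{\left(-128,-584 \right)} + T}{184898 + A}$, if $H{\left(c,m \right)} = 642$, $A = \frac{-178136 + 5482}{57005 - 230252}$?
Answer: $\frac{92211916178463}{26609271568999880} \approx 0.0034654$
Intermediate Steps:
$A = \frac{172654}{173247}$ ($A = - \frac{172654}{-173247} = \left(-172654\right) \left(- \frac{1}{173247}\right) = \frac{172654}{173247} \approx 0.99658$)
$T = - \frac{1038347}{830678}$ ($T = - \frac{5}{4} + \frac{1}{4 \left(142 \left(124 - 120\right) + 414771\right)} = - \frac{5}{4} + \frac{1}{4 \left(142 \cdot 4 + 414771\right)} = - \frac{5}{4} + \frac{1}{4 \left(568 + 414771\right)} = - \frac{5}{4} + \frac{1}{4 \cdot 415339} = - \frac{5}{4} + \frac{1}{4} \cdot \frac{1}{415339} = - \frac{5}{4} + \frac{1}{1661356} = - \frac{1038347}{830678} \approx -1.25$)
$\frac{H{\left(-128,-584 \right)} + T}{184898 + A} = \frac{642 - \frac{1038347}{830678}}{184898 + \frac{172654}{173247}} = \frac{532256929}{830678 \cdot \frac{32033196460}{173247}} = \frac{532256929}{830678} \cdot \frac{173247}{32033196460} = \frac{92211916178463}{26609271568999880}$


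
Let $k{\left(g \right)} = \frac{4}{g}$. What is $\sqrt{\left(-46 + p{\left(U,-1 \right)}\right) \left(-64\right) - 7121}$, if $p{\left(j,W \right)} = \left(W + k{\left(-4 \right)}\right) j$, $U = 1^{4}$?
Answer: $i \sqrt{4049} \approx 63.632 i$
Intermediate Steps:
$U = 1$
$p{\left(j,W \right)} = j \left(-1 + W\right)$ ($p{\left(j,W \right)} = \left(W + \frac{4}{-4}\right) j = \left(W + 4 \left(- \frac{1}{4}\right)\right) j = \left(W - 1\right) j = \left(-1 + W\right) j = j \left(-1 + W\right)$)
$\sqrt{\left(-46 + p{\left(U,-1 \right)}\right) \left(-64\right) - 7121} = \sqrt{\left(-46 + 1 \left(-1 - 1\right)\right) \left(-64\right) - 7121} = \sqrt{\left(-46 + 1 \left(-2\right)\right) \left(-64\right) + \left(-19315 + 12194\right)} = \sqrt{\left(-46 - 2\right) \left(-64\right) - 7121} = \sqrt{\left(-48\right) \left(-64\right) - 7121} = \sqrt{3072 - 7121} = \sqrt{-4049} = i \sqrt{4049}$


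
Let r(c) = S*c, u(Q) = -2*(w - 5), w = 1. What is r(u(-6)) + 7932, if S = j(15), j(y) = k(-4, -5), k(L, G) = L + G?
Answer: 7860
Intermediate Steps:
k(L, G) = G + L
u(Q) = 8 (u(Q) = -2*(1 - 5) = -2*(-4) = 8)
j(y) = -9 (j(y) = -5 - 4 = -9)
S = -9
r(c) = -9*c
r(u(-6)) + 7932 = -9*8 + 7932 = -72 + 7932 = 7860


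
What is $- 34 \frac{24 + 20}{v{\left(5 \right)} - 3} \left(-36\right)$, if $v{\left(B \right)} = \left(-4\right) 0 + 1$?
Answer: $-26928$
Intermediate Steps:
$v{\left(B \right)} = 1$ ($v{\left(B \right)} = 0 + 1 = 1$)
$- 34 \frac{24 + 20}{v{\left(5 \right)} - 3} \left(-36\right) = - 34 \frac{24 + 20}{1 - 3} \left(-36\right) = - 34 \frac{44}{-2} \left(-36\right) = - 34 \cdot 44 \left(- \frac{1}{2}\right) \left(-36\right) = \left(-34\right) \left(-22\right) \left(-36\right) = 748 \left(-36\right) = -26928$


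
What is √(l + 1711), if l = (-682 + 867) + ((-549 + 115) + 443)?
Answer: √1905 ≈ 43.646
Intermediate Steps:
l = 194 (l = 185 + (-434 + 443) = 185 + 9 = 194)
√(l + 1711) = √(194 + 1711) = √1905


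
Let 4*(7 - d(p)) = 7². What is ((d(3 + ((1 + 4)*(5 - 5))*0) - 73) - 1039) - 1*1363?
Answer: -9921/4 ≈ -2480.3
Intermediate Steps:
d(p) = -21/4 (d(p) = 7 - ¼*7² = 7 - ¼*49 = 7 - 49/4 = -21/4)
((d(3 + ((1 + 4)*(5 - 5))*0) - 73) - 1039) - 1*1363 = ((-21/4 - 73) - 1039) - 1*1363 = (-313/4 - 1039) - 1363 = -4469/4 - 1363 = -9921/4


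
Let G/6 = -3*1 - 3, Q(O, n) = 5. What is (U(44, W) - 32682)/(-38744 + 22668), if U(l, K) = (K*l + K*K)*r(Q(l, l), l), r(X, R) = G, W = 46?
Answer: 90861/8038 ≈ 11.304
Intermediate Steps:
G = -36 (G = 6*(-3*1 - 3) = 6*(-3 - 3) = 6*(-6) = -36)
r(X, R) = -36
U(l, K) = -36*K**2 - 36*K*l (U(l, K) = (K*l + K*K)*(-36) = (K*l + K**2)*(-36) = (K**2 + K*l)*(-36) = -36*K**2 - 36*K*l)
(U(44, W) - 32682)/(-38744 + 22668) = (-36*46*(46 + 44) - 32682)/(-38744 + 22668) = (-36*46*90 - 32682)/(-16076) = (-149040 - 32682)*(-1/16076) = -181722*(-1/16076) = 90861/8038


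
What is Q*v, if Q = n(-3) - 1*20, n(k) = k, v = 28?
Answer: -644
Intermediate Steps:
Q = -23 (Q = -3 - 1*20 = -3 - 20 = -23)
Q*v = -23*28 = -644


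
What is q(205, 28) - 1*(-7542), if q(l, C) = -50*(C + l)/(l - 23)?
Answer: 680497/91 ≈ 7478.0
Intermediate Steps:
q(l, C) = -50*(C + l)/(-23 + l)
q(205, 28) - 1*(-7542) = 50*(-1*28 - 1*205)/(-23 + 205) - 1*(-7542) = 50*(-28 - 205)/182 + 7542 = 50*(1/182)*(-233) + 7542 = -5825/91 + 7542 = 680497/91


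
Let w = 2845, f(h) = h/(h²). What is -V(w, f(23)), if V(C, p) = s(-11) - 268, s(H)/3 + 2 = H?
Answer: 307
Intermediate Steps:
f(h) = 1/h (f(h) = h/h² = 1/h)
s(H) = -6 + 3*H
V(C, p) = -307 (V(C, p) = (-6 + 3*(-11)) - 268 = (-6 - 33) - 268 = -39 - 268 = -307)
-V(w, f(23)) = -1*(-307) = 307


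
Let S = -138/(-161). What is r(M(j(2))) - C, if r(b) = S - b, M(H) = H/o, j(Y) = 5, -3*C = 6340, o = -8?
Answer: 355289/168 ≈ 2114.8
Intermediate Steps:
C = -6340/3 (C = -⅓*6340 = -6340/3 ≈ -2113.3)
S = 6/7 (S = -138*(-1/161) = 6/7 ≈ 0.85714)
M(H) = -H/8 (M(H) = H/(-8) = H*(-⅛) = -H/8)
r(b) = 6/7 - b
r(M(j(2))) - C = (6/7 - (-1)*5/8) - 1*(-6340/3) = (6/7 - 1*(-5/8)) + 6340/3 = (6/7 + 5/8) + 6340/3 = 83/56 + 6340/3 = 355289/168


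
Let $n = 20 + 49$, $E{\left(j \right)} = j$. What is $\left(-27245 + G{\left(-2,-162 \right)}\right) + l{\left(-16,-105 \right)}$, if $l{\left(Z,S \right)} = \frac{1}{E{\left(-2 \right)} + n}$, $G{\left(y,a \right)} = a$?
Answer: $- \frac{1836268}{67} \approx -27407.0$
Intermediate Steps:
$n = 69$
$l{\left(Z,S \right)} = \frac{1}{67}$ ($l{\left(Z,S \right)} = \frac{1}{-2 + 69} = \frac{1}{67}$)
$\left(-27245 + G{\left(-2,-162 \right)}\right) + l{\left(-16,-105 \right)} = \left(-27245 - 162\right) + \frac{1}{67} = -27407 + \frac{1}{67} = - \frac{1836268}{67}$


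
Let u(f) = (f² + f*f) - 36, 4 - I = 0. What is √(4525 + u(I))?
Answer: √4521 ≈ 67.238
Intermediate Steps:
I = 4 (I = 4 - 1*0 = 4 + 0 = 4)
u(f) = -36 + 2*f² (u(f) = (f² + f²) - 36 = 2*f² - 36 = -36 + 2*f²)
√(4525 + u(I)) = √(4525 + (-36 + 2*4²)) = √(4525 + (-36 + 2*16)) = √(4525 + (-36 + 32)) = √(4525 - 4) = √4521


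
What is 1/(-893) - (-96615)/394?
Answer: 86276801/351842 ≈ 245.21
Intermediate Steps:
1/(-893) - (-96615)/394 = -1/893 - (-96615)/394 = -1/893 - 1017*(-95/394) = -1/893 + 96615/394 = 86276801/351842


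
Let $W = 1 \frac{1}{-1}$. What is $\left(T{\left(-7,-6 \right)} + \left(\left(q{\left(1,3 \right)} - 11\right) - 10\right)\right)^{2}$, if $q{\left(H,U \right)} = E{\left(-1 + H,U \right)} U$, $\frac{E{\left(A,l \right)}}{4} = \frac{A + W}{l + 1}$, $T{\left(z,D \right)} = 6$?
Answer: $324$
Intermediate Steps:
$W = -1$ ($W = 1 \left(-1\right) = -1$)
$E{\left(A,l \right)} = \frac{4 \left(-1 + A\right)}{1 + l}$ ($E{\left(A,l \right)} = 4 \frac{A - 1}{l + 1} = 4 \frac{-1 + A}{1 + l} = \frac{4 \left(-1 + A\right)}{1 + l}$)
$q{\left(H,U \right)} = \frac{4 U \left(-2 + H\right)}{1 + U}$ ($q{\left(H,U \right)} = \frac{4 \left(-1 + \left(-1 + H\right)\right)}{1 + U} U = \frac{4 \left(-2 + H\right)}{1 + U} U = \frac{4 U \left(-2 + H\right)}{1 + U}$)
$\left(T{\left(-7,-6 \right)} + \left(\left(q{\left(1,3 \right)} - 11\right) - 10\right)\right)^{2} = \left(6 - \left(21 - \frac{12 \left(-2 + 1\right)}{1 + 3}\right)\right)^{2} = \left(6 - \left(21 - 12 \cdot \frac{1}{4} \left(-1\right)\right)\right)^{2} = \left(6 - \left(21 - 3 \left(-1\right)\right)\right)^{2} = \left(6 - 24\right)^{2} = \left(-18\right)^{2} = 324$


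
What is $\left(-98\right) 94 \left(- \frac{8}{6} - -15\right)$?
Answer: $- \frac{377692}{3} \approx -1.259 \cdot 10^{5}$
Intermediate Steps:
$\left(-98\right) 94 \left(- \frac{8}{6} - -15\right) = - 9212 \left(\left(-8\right) \frac{1}{6} + 15\right) = - 9212 \left(- \frac{4}{3} + 15\right) = \left(-9212\right) \frac{41}{3} = - \frac{377692}{3}$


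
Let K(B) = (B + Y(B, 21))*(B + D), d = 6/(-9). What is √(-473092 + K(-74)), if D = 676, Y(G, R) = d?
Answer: 286*I*√57/3 ≈ 719.75*I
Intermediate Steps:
d = -⅔ (d = 6*(-⅑) = -⅔ ≈ -0.66667)
Y(G, R) = -⅔
K(B) = (676 + B)*(-⅔ + B) (K(B) = (B - ⅔)*(B + 676) = (-⅔ + B)*(676 + B) = (676 + B)*(-⅔ + B))
√(-473092 + K(-74)) = √(-473092 + (-1352/3 + (-74)² + (2026/3)*(-74))) = √(-473092 + (-1352/3 + 5476 - 149924/3)) = √(-473092 - 134848/3) = √(-1554124/3) = 286*I*√57/3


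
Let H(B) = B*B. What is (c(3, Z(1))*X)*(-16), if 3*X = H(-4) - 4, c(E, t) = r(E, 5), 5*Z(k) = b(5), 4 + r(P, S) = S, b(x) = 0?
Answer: -64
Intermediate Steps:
H(B) = B²
r(P, S) = -4 + S
Z(k) = 0 (Z(k) = (⅕)*0 = 0)
c(E, t) = 1 (c(E, t) = -4 + 5 = 1)
X = 4 (X = ((-4)² - 4)/3 = (16 - 4)/3 = (⅓)*12 = 4)
(c(3, Z(1))*X)*(-16) = (1*4)*(-16) = 4*(-16) = -64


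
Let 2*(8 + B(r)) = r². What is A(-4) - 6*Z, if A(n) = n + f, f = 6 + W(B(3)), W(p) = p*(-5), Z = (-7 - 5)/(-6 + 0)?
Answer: 15/2 ≈ 7.5000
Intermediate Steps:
Z = 2 (Z = -12/(-6) = -12*(-⅙) = 2)
B(r) = -8 + r²/2
W(p) = -5*p
f = 47/2 (f = 6 - 5*(-8 + (½)*3²) = 6 - 5*(-8 + (½)*9) = 6 - 5*(-8 + 9/2) = 6 - 5*(-7/2) = 6 + 35/2 = 47/2 ≈ 23.500)
A(n) = 47/2 + n (A(n) = n + 47/2 = 47/2 + n)
A(-4) - 6*Z = (47/2 - 4) - 6*2 = 39/2 - 12 = 15/2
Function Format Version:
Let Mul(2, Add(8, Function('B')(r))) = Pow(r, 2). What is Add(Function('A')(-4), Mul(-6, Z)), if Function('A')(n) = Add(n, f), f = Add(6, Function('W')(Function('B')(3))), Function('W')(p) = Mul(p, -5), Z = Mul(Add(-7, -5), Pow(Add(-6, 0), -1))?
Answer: Rational(15, 2) ≈ 7.5000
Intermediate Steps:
Z = 2 (Z = Mul(-12, Pow(-6, -1)) = Mul(-12, Rational(-1, 6)) = 2)
Function('B')(r) = Add(-8, Mul(Rational(1, 2), Pow(r, 2)))
Function('W')(p) = Mul(-5, p)
f = Rational(47, 2) (f = Add(6, Mul(-5, Add(-8, Mul(Rational(1, 2), Pow(3, 2))))) = Add(6, Mul(-5, Add(-8, Mul(Rational(1, 2), 9)))) = Add(6, Mul(-5, Add(-8, Rational(9, 2)))) = Add(6, Mul(-5, Rational(-7, 2))) = Add(6, Rational(35, 2)) = Rational(47, 2) ≈ 23.500)
Function('A')(n) = Add(Rational(47, 2), n) (Function('A')(n) = Add(n, Rational(47, 2)) = Add(Rational(47, 2), n))
Add(Function('A')(-4), Mul(-6, Z)) = Add(Add(Rational(47, 2), -4), Mul(-6, 2)) = Add(Rational(39, 2), -12) = Rational(15, 2)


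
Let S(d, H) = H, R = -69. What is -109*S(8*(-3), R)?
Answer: 7521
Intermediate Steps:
-109*S(8*(-3), R) = -109*(-69) = 7521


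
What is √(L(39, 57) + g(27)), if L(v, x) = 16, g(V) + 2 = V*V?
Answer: √743 ≈ 27.258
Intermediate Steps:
g(V) = -2 + V² (g(V) = -2 + V*V = -2 + V²)
√(L(39, 57) + g(27)) = √(16 + (-2 + 27²)) = √(16 + (-2 + 729)) = √(16 + 727) = √743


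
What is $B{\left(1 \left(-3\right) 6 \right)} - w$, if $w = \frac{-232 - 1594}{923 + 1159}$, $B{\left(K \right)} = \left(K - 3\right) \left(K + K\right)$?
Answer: $\frac{787909}{1041} \approx 756.88$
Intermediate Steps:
$B{\left(K \right)} = 2 K \left(-3 + K\right)$ ($B{\left(K \right)} = \left(-3 + K\right) 2 K = 2 K \left(-3 + K\right)$)
$w = - \frac{913}{1041}$ ($w = - \frac{1826}{2082} = \left(-1826\right) \frac{1}{2082} = - \frac{913}{1041} \approx -0.87704$)
$B{\left(1 \left(-3\right) 6 \right)} - w = 2 \cdot 1 \left(-3\right) 6 \left(-3 + 1 \left(-3\right) 6\right) - - \frac{913}{1041} = 2 \left(\left(-3\right) 6\right) \left(-3 - 18\right) + \frac{913}{1041} = 2 \left(-18\right) \left(-3 - 18\right) + \frac{913}{1041} = 2 \left(-18\right) \left(-21\right) + \frac{913}{1041} = 756 + \frac{913}{1041} = \frac{787909}{1041}$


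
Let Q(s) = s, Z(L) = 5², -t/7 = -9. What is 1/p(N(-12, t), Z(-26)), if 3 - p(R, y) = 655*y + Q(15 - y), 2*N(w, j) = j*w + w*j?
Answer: -1/16362 ≈ -6.1117e-5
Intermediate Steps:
t = 63 (t = -7*(-9) = 63)
N(w, j) = j*w (N(w, j) = (j*w + w*j)/2 = (j*w + j*w)/2 = (2*j*w)/2 = j*w)
Z(L) = 25
p(R, y) = -12 - 654*y (p(R, y) = 3 - (655*y + (15 - y)) = 3 - (15 + 654*y) = 3 + (-15 - 654*y) = -12 - 654*y)
1/p(N(-12, t), Z(-26)) = 1/(-12 - 654*25) = 1/(-12 - 16350) = 1/(-16362) = -1/16362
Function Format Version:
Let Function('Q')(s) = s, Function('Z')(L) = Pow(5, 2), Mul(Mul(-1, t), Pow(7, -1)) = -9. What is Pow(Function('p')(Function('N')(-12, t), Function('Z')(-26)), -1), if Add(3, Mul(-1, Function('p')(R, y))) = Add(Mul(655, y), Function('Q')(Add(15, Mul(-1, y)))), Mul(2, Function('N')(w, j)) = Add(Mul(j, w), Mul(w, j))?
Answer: Rational(-1, 16362) ≈ -6.1117e-5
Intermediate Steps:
t = 63 (t = Mul(-7, -9) = 63)
Function('N')(w, j) = Mul(j, w) (Function('N')(w, j) = Mul(Rational(1, 2), Add(Mul(j, w), Mul(w, j))) = Mul(Rational(1, 2), Add(Mul(j, w), Mul(j, w))) = Mul(Rational(1, 2), Mul(2, j, w)) = Mul(j, w))
Function('Z')(L) = 25
Function('p')(R, y) = Add(-12, Mul(-654, y)) (Function('p')(R, y) = Add(3, Mul(-1, Add(Mul(655, y), Add(15, Mul(-1, y))))) = Add(3, Mul(-1, Add(15, Mul(654, y)))) = Add(3, Add(-15, Mul(-654, y))) = Add(-12, Mul(-654, y)))
Pow(Function('p')(Function('N')(-12, t), Function('Z')(-26)), -1) = Pow(Add(-12, Mul(-654, 25)), -1) = Pow(Add(-12, -16350), -1) = Pow(-16362, -1) = Rational(-1, 16362)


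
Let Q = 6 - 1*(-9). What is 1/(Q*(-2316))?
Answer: -1/34740 ≈ -2.8785e-5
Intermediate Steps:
Q = 15 (Q = 6 + 9 = 15)
1/(Q*(-2316)) = 1/(15*(-2316)) = 1/(-34740) = -1/34740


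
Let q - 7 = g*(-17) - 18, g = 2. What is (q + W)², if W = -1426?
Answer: 2163841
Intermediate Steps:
q = -45 (q = 7 + (2*(-17) - 18) = 7 + (-34 - 18) = 7 - 52 = -45)
(q + W)² = (-45 - 1426)² = (-1471)² = 2163841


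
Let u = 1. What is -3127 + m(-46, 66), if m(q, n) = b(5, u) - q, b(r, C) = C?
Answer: -3080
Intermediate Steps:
m(q, n) = 1 - q
-3127 + m(-46, 66) = -3127 + (1 - 1*(-46)) = -3127 + (1 + 46) = -3127 + 47 = -3080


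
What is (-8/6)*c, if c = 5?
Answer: -20/3 ≈ -6.6667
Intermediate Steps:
(-8/6)*c = (-8/6)*5 = ((1/6)*(-8))*5 = -4/3*5 = -20/3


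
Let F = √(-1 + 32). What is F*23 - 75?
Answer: -75 + 23*√31 ≈ 53.059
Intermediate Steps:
F = √31 ≈ 5.5678
F*23 - 75 = √31*23 - 75 = 23*√31 - 75 = -75 + 23*√31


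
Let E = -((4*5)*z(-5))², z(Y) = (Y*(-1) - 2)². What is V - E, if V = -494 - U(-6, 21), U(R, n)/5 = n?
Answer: 31801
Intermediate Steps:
U(R, n) = 5*n
z(Y) = (-2 - Y)² (z(Y) = (-Y - 2)² = (-2 - Y)²)
V = -599 (V = -494 - 5*21 = -494 - 1*105 = -494 - 105 = -599)
E = -32400 (E = -((4*5)*(2 - 5)²)² = -(20*(-3)²)² = -(20*9)² = -1*180² = -1*32400 = -32400)
V - E = -599 - 1*(-32400) = -599 + 32400 = 31801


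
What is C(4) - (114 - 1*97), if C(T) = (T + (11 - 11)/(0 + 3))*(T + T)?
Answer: 15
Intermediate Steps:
C(T) = 2*T² (C(T) = (T + 0/3)*(2*T) = (T + 0*(⅓))*(2*T) = (T + 0)*(2*T) = T*(2*T) = 2*T²)
C(4) - (114 - 1*97) = 2*4² - (114 - 1*97) = 2*16 - (114 - 97) = 32 - 1*17 = 32 - 17 = 15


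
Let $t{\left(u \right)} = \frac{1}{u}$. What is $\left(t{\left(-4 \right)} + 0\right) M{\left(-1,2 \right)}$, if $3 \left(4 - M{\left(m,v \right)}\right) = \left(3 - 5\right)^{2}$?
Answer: $- \frac{2}{3} \approx -0.66667$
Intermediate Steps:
$M{\left(m,v \right)} = \frac{8}{3}$ ($M{\left(m,v \right)} = 4 - \frac{\left(3 - 5\right)^{2}}{3} = 4 - \frac{\left(-2\right)^{2}}{3} = 4 - \frac{4}{3} = \frac{8}{3}$)
$\left(t{\left(-4 \right)} + 0\right) M{\left(-1,2 \right)} = \left(\frac{1}{-4} + 0\right) \frac{8}{3} = \left(- \frac{1}{4} + 0\right) \frac{8}{3} = \left(- \frac{1}{4}\right) \frac{8}{3} = - \frac{2}{3}$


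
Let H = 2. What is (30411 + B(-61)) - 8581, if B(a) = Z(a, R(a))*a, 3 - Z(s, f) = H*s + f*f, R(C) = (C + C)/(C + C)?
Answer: 14266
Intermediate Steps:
R(C) = 1 (R(C) = (2*C)/((2*C)) = (2*C)*(1/(2*C)) = 1)
Z(s, f) = 3 - f**2 - 2*s (Z(s, f) = 3 - (2*s + f*f) = 3 - (2*s + f**2) = 3 - (f**2 + 2*s) = 3 + (-f**2 - 2*s) = 3 - f**2 - 2*s)
B(a) = a*(2 - 2*a) (B(a) = (3 - 1*1**2 - 2*a)*a = (3 - 1*1 - 2*a)*a = (3 - 1 - 2*a)*a = (2 - 2*a)*a = a*(2 - 2*a))
(30411 + B(-61)) - 8581 = (30411 + 2*(-61)*(1 - 1*(-61))) - 8581 = (30411 + 2*(-61)*(1 + 61)) - 8581 = (30411 + 2*(-61)*62) - 8581 = (30411 - 7564) - 8581 = 22847 - 8581 = 14266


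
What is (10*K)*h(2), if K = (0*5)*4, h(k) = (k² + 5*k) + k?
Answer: 0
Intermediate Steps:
h(k) = k² + 6*k
K = 0 (K = 0*4 = 0)
(10*K)*h(2) = (10*0)*(2*(6 + 2)) = 0*(2*8) = 0*16 = 0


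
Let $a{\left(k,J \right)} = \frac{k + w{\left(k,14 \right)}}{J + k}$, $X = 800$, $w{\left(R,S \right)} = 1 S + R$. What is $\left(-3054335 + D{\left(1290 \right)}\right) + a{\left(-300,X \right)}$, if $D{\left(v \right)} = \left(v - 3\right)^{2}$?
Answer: $- \frac{349491793}{250} \approx -1.398 \cdot 10^{6}$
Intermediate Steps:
$D{\left(v \right)} = \left(-3 + v\right)^{2}$
$w{\left(R,S \right)} = R + S$ ($w{\left(R,S \right)} = S + R = R + S$)
$a{\left(k,J \right)} = \frac{14 + 2 k}{J + k}$ ($a{\left(k,J \right)} = \frac{k + \left(k + 14\right)}{J + k} = \frac{k + \left(14 + k\right)}{J + k} = \frac{14 + 2 k}{J + k}$)
$\left(-3054335 + D{\left(1290 \right)}\right) + a{\left(-300,X \right)} = \left(-3054335 + \left(-3 + 1290\right)^{2}\right) + \frac{2 \left(7 - 300\right)}{800 - 300} = \left(-3054335 + 1287^{2}\right) + 2 \cdot \frac{1}{500} \left(-293\right) = \left(-3054335 + 1656369\right) + 2 \cdot \frac{1}{500} \left(-293\right) = -1397966 - \frac{293}{250} = - \frac{349491793}{250}$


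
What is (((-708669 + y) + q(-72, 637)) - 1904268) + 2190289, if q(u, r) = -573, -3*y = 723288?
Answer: -664317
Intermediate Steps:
y = -241096 (y = -⅓*723288 = -241096)
(((-708669 + y) + q(-72, 637)) - 1904268) + 2190289 = (((-708669 - 241096) - 573) - 1904268) + 2190289 = ((-949765 - 573) - 1904268) + 2190289 = (-950338 - 1904268) + 2190289 = -2854606 + 2190289 = -664317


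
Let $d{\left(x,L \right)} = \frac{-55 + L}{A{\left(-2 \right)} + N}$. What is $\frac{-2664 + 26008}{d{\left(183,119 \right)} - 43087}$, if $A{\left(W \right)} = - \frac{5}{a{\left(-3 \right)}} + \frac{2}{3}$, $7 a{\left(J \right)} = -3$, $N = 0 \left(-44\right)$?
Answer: $- \frac{863728}{1594027} \approx -0.54185$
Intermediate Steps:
$N = 0$
$a{\left(J \right)} = - \frac{3}{7}$ ($a{\left(J \right)} = \frac{1}{7} \left(-3\right) = - \frac{3}{7}$)
$A{\left(W \right)} = \frac{37}{3}$ ($A{\left(W \right)} = - \frac{5}{- \frac{3}{7}} + \frac{2}{3} = \left(-5\right) \left(- \frac{7}{3}\right) + 2 \cdot \frac{1}{3} = \frac{35}{3} + \frac{2}{3} = \frac{37}{3}$)
$d{\left(x,L \right)} = - \frac{165}{37} + \frac{3 L}{37}$ ($d{\left(x,L \right)} = \frac{-55 + L}{\frac{37}{3} + 0} = \frac{-55 + L}{\frac{37}{3}} = \left(-55 + L\right) \frac{3}{37} = - \frac{165}{37} + \frac{3 L}{37}$)
$\frac{-2664 + 26008}{d{\left(183,119 \right)} - 43087} = \frac{-2664 + 26008}{\left(- \frac{165}{37} + \frac{3}{37} \cdot 119\right) - 43087} = \frac{23344}{\left(- \frac{165}{37} + \frac{357}{37}\right) - 43087} = \frac{23344}{\frac{192}{37} - 43087} = \frac{23344}{- \frac{1594027}{37}} = 23344 \left(- \frac{37}{1594027}\right) = - \frac{863728}{1594027}$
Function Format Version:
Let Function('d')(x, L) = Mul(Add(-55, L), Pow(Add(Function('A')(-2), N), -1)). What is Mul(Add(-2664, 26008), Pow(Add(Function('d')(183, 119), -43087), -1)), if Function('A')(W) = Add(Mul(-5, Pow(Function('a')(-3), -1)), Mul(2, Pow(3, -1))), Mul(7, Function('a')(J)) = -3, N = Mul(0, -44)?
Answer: Rational(-863728, 1594027) ≈ -0.54185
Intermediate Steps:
N = 0
Function('a')(J) = Rational(-3, 7) (Function('a')(J) = Mul(Rational(1, 7), -3) = Rational(-3, 7))
Function('A')(W) = Rational(37, 3) (Function('A')(W) = Add(Mul(-5, Pow(Rational(-3, 7), -1)), Mul(2, Pow(3, -1))) = Add(Mul(-5, Rational(-7, 3)), Mul(2, Rational(1, 3))) = Add(Rational(35, 3), Rational(2, 3)) = Rational(37, 3))
Function('d')(x, L) = Add(Rational(-165, 37), Mul(Rational(3, 37), L)) (Function('d')(x, L) = Mul(Add(-55, L), Pow(Add(Rational(37, 3), 0), -1)) = Mul(Add(-55, L), Pow(Rational(37, 3), -1)) = Mul(Add(-55, L), Rational(3, 37)) = Add(Rational(-165, 37), Mul(Rational(3, 37), L)))
Mul(Add(-2664, 26008), Pow(Add(Function('d')(183, 119), -43087), -1)) = Mul(Add(-2664, 26008), Pow(Add(Add(Rational(-165, 37), Mul(Rational(3, 37), 119)), -43087), -1)) = Mul(23344, Pow(Add(Add(Rational(-165, 37), Rational(357, 37)), -43087), -1)) = Mul(23344, Pow(Add(Rational(192, 37), -43087), -1)) = Mul(23344, Pow(Rational(-1594027, 37), -1)) = Mul(23344, Rational(-37, 1594027)) = Rational(-863728, 1594027)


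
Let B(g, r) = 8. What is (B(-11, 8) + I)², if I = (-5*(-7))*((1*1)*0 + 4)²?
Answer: 322624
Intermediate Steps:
I = 560 (I = 35*(1*0 + 4)² = 35*(0 + 4)² = 35*4² = 35*16 = 560)
(B(-11, 8) + I)² = (8 + 560)² = 568² = 322624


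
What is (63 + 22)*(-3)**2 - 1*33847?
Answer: -33082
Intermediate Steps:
(63 + 22)*(-3)**2 - 1*33847 = 85*9 - 33847 = 765 - 33847 = -33082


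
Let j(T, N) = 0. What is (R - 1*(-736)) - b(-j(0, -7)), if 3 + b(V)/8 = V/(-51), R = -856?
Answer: -96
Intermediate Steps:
b(V) = -24 - 8*V/51 (b(V) = -24 + 8*(V/(-51)) = -24 + 8*(V*(-1/51)) = -24 + 8*(-V/51) = -24 - 8*V/51)
(R - 1*(-736)) - b(-j(0, -7)) = (-856 - 1*(-736)) - (-24 - (-8)*0/51) = (-856 + 736) - (-24 - 8/51*0) = -120 - (-24 + 0) = -120 - 1*(-24) = -120 + 24 = -96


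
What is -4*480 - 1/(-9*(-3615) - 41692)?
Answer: -17581439/9157 ≈ -1920.0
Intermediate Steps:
-4*480 - 1/(-9*(-3615) - 41692) = -1920 - 1/(32535 - 41692) = -1920 - 1/(-9157) = -1920 - 1*(-1/9157) = -1920 + 1/9157 = -17581439/9157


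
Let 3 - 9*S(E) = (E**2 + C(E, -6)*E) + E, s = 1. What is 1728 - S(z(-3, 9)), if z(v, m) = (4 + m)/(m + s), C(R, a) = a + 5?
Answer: 1555069/900 ≈ 1727.9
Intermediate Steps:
C(R, a) = 5 + a
z(v, m) = (4 + m)/(1 + m) (z(v, m) = (4 + m)/(m + 1) = (4 + m)/(1 + m))
S(E) = 1/3 - E**2/9 (S(E) = 1/3 - ((E**2 + (5 - 6)*E) + E)/9 = 1/3 - ((E**2 - E) + E)/9 = 1/3 - E**2/9)
1728 - S(z(-3, 9)) = 1728 - (1/3 - (4 + 9)**2/(1 + 9)**2/9) = 1728 - (1/3 - (13/10)**2/9) = 1728 - (1/3 - 1/9*169/100) = 1728 - (1/3 - 169/900) = 1728 - 1*131/900 = 1728 - 131/900 = 1555069/900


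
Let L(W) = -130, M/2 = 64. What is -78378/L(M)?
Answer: 39189/65 ≈ 602.91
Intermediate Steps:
M = 128 (M = 2*64 = 128)
-78378/L(M) = -78378/(-130) = -78378*(-1/130) = 39189/65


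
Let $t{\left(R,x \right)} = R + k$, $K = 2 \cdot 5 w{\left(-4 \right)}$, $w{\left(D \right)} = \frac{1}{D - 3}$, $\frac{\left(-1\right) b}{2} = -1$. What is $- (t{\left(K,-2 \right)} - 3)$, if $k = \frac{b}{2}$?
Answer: $\frac{24}{7} \approx 3.4286$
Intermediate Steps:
$b = 2$ ($b = \left(-2\right) \left(-1\right) = 2$)
$k = 1$ ($k = \frac{2}{2} = 2 \cdot \frac{1}{2} = 1$)
$w{\left(D \right)} = \frac{1}{-3 + D}$
$K = - \frac{10}{7}$ ($K = \frac{2 \cdot 5}{-3 - 4} = \frac{10}{-7} = 10 \left(- \frac{1}{7}\right) = - \frac{10}{7} \approx -1.4286$)
$t{\left(R,x \right)} = 1 + R$ ($t{\left(R,x \right)} = R + 1 = 1 + R$)
$- (t{\left(K,-2 \right)} - 3) = - (\left(1 - \frac{10}{7}\right) - 3) = - (- \frac{3}{7} - 3) = \left(-1\right) \left(- \frac{24}{7}\right) = \frac{24}{7}$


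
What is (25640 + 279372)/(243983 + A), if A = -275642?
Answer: -305012/31659 ≈ -9.6343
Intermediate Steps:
(25640 + 279372)/(243983 + A) = (25640 + 279372)/(243983 - 275642) = 305012/(-31659) = 305012*(-1/31659) = -305012/31659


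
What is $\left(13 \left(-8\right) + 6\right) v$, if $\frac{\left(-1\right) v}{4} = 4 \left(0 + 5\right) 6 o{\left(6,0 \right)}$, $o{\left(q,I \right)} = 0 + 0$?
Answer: $0$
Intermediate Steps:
$o{\left(q,I \right)} = 0$
$v = 0$ ($v = - 4 \cdot 4 \left(0 + 5\right) 6 \cdot 0 = - 4 \cdot 4 \cdot 5 \cdot 6 \cdot 0 = - 4 \cdot 20 \cdot 6 \cdot 0 = - 4 \cdot 120 \cdot 0 = \left(-4\right) 0 = 0$)
$\left(13 \left(-8\right) + 6\right) v = \left(13 \left(-8\right) + 6\right) 0 = \left(-104 + 6\right) 0 = \left(-98\right) 0 = 0$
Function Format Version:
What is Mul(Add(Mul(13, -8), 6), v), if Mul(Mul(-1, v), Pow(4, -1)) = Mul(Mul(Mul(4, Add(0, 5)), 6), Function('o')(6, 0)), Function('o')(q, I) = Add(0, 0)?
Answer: 0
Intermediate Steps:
Function('o')(q, I) = 0
v = 0 (v = Mul(-4, Mul(Mul(Mul(4, Add(0, 5)), 6), 0)) = Mul(-4, Mul(Mul(Mul(4, 5), 6), 0)) = Mul(-4, Mul(Mul(20, 6), 0)) = Mul(-4, Mul(120, 0)) = Mul(-4, 0) = 0)
Mul(Add(Mul(13, -8), 6), v) = Mul(Add(Mul(13, -8), 6), 0) = Mul(Add(-104, 6), 0) = Mul(-98, 0) = 0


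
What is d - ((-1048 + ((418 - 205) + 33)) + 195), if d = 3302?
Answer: 3909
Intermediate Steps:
d - ((-1048 + ((418 - 205) + 33)) + 195) = 3302 - ((-1048 + ((418 - 205) + 33)) + 195) = 3302 - ((-1048 + (213 + 33)) + 195) = 3302 - ((-1048 + 246) + 195) = 3302 - (-802 + 195) = 3302 - 1*(-607) = 3302 + 607 = 3909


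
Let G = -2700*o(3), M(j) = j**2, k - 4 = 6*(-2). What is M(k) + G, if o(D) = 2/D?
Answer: -1736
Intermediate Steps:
k = -8 (k = 4 + 6*(-2) = 4 - 12 = -8)
G = -1800 (G = -5400/3 = -2700*2/3 = -1800)
M(k) + G = (-8)**2 - 1800 = 64 - 1800 = -1736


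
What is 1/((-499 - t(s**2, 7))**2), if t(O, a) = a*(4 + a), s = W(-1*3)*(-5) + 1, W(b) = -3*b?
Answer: 1/331776 ≈ 3.0141e-6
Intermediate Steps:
s = -44 (s = -(-3)*3*(-5) + 1 = -3*(-3)*(-5) + 1 = 9*(-5) + 1 = -45 + 1 = -44)
1/((-499 - t(s**2, 7))**2) = 1/((-499 - 7*(4 + 7))**2) = 1/((-499 - 7*11)**2) = 1/((-499 - 1*77)**2) = 1/((-499 - 77)**2) = 1/((-576)**2) = 1/331776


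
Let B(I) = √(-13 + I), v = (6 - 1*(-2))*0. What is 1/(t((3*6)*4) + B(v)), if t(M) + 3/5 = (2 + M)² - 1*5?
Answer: 10520/57548633 - 25*I*√13/748132229 ≈ 0.0001828 - 1.2049e-7*I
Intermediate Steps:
t(M) = -28/5 + (2 + M)² (t(M) = -⅗ + ((2 + M)² - 1*5) = -⅗ + ((2 + M)² - 5) = -⅗ + (-5 + (2 + M)²) = -28/5 + (2 + M)²)
v = 0 (v = (6 + 2)*0 = 8*0 = 0)
1/(t((3*6)*4) + B(v)) = 1/((-28/5 + (2 + (3*6)*4)²) + √(-13 + 0)) = 1/((-28/5 + (2 + 18*4)²) + √(-13)) = 1/((-28/5 + (2 + 72)²) + I*√13) = 1/((-28/5 + 74²) + I*√13) = 1/((-28/5 + 5476) + I*√13) = 1/(27352/5 + I*√13)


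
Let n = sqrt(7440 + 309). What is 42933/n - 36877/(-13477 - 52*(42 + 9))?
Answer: 36877/16129 + 14311*sqrt(861)/861 ≈ 490.00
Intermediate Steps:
n = 3*sqrt(861) (n = sqrt(7749) = 3*sqrt(861) ≈ 88.028)
42933/n - 36877/(-13477 - 52*(42 + 9)) = 42933/((3*sqrt(861))) - 36877/(-13477 - 52*(42 + 9)) = 42933*(sqrt(861)/2583) - 36877/(-13477 - 52*51) = 14311*sqrt(861)/861 - 36877/(-13477 - 1*2652) = 14311*sqrt(861)/861 - 36877/(-13477 - 2652) = 14311*sqrt(861)/861 - 36877/(-16129) = 14311*sqrt(861)/861 - 36877*(-1/16129) = 14311*sqrt(861)/861 + 36877/16129 = 36877/16129 + 14311*sqrt(861)/861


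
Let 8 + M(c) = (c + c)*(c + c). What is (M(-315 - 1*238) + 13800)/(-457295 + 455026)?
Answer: -1237028/2269 ≈ -545.19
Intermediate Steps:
M(c) = -8 + 4*c² (M(c) = -8 + (c + c)*(c + c) = -8 + (2*c)*(2*c) = -8 + 4*c²)
(M(-315 - 1*238) + 13800)/(-457295 + 455026) = ((-8 + 4*(-315 - 1*238)²) + 13800)/(-457295 + 455026) = ((-8 + 4*(-315 - 238)²) + 13800)/(-2269) = ((-8 + 4*(-553)²) + 13800)*(-1/2269) = ((-8 + 4*305809) + 13800)*(-1/2269) = ((-8 + 1223236) + 13800)*(-1/2269) = (1223228 + 13800)*(-1/2269) = 1237028*(-1/2269) = -1237028/2269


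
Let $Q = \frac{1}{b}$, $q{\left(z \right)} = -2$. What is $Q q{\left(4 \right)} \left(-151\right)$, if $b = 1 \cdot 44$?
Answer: $\frac{151}{22} \approx 6.8636$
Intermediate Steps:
$b = 44$
$Q = \frac{1}{44} \approx 0.022727$
$Q q{\left(4 \right)} \left(-151\right) = \frac{1}{44} \left(-2\right) \left(-151\right) = \left(- \frac{1}{22}\right) \left(-151\right) = \frac{151}{22}$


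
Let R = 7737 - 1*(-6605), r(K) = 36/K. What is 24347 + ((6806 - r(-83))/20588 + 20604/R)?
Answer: 1477058114235/60662542 ≈ 24349.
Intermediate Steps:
R = 14342 (R = 7737 + 6605 = 14342)
24347 + ((6806 - r(-83))/20588 + 20604/R) = 24347 + ((6806 - 36/(-83))/20588 + 20604/14342) = 24347 + ((6806 - 36*(-1)/83)*(1/20588) + 20604*(1/14342)) = 24347 + ((6806 - 1*(-36/83))*(1/20588) + 102/71) = 24347 + ((6806 + 36/83)*(1/20588) + 102/71) = 24347 + ((564934/83)*(1/20588) + 102/71) = 24347 + (282467/854402 + 102/71) = 24347 + 107204161/60662542 = 1477058114235/60662542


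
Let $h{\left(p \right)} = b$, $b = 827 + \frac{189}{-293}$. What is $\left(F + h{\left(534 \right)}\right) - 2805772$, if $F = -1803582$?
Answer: $- \frac{1350298600}{293} \approx -4.6085 \cdot 10^{6}$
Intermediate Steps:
$b = \frac{242122}{293}$ ($b = 827 + 189 \left(- \frac{1}{293}\right) = 827 - \frac{189}{293} = \frac{242122}{293} \approx 826.35$)
$h{\left(p \right)} = \frac{242122}{293}$
$\left(F + h{\left(534 \right)}\right) - 2805772 = \left(-1803582 + \frac{242122}{293}\right) - 2805772 = - \frac{528207404}{293} - 2805772 = - \frac{1350298600}{293}$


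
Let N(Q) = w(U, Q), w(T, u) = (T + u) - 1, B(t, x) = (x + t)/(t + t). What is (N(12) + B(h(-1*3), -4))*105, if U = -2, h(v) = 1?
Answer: 1575/2 ≈ 787.50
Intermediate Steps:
B(t, x) = (t + x)/(2*t) (B(t, x) = (t + x)/((2*t)) = (t + x)*(1/(2*t)) = (t + x)/(2*t))
w(T, u) = -1 + T + u
N(Q) = -3 + Q (N(Q) = -1 - 2 + Q = -3 + Q)
(N(12) + B(h(-1*3), -4))*105 = ((-3 + 12) + (1/2)*(1 - 4)/1)*105 = (9 + (1/2)*1*(-3))*105 = (9 - 3/2)*105 = (15/2)*105 = 1575/2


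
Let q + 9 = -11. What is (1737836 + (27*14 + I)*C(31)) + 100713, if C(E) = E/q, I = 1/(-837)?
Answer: 198500015/108 ≈ 1.8380e+6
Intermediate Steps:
q = -20 (q = -9 - 11 = -20)
I = -1/837 ≈ -0.0011947
C(E) = -E/20 (C(E) = E/(-20) = E*(-1/20) = -E/20)
(1737836 + (27*14 + I)*C(31)) + 100713 = (1737836 + (27*14 - 1/837)*(-1/20*31)) + 100713 = (1737836 + (378 - 1/837)*(-31/20)) + 100713 = (1737836 + (316385/837)*(-31/20)) + 100713 = (1737836 - 63277/108) + 100713 = 187623011/108 + 100713 = 198500015/108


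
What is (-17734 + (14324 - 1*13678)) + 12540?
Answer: -4548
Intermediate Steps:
(-17734 + (14324 - 1*13678)) + 12540 = (-17734 + (14324 - 13678)) + 12540 = (-17734 + 646) + 12540 = -17088 + 12540 = -4548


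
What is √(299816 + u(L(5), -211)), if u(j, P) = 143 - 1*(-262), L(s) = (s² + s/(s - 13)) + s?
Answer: √300221 ≈ 547.92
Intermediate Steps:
L(s) = s + s² + s/(-13 + s) (L(s) = (s² + s/(-13 + s)) + s = s + s² + s/(-13 + s))
u(j, P) = 405 (u(j, P) = 143 + 262 = 405)
√(299816 + u(L(5), -211)) = √(299816 + 405) = √300221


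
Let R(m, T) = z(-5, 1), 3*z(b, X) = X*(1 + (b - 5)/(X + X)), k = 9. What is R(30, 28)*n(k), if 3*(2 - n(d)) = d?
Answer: 4/3 ≈ 1.3333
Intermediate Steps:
z(b, X) = X*(1 + (-5 + b)/(2*X))/3 (z(b, X) = (X*(1 + (b - 5)/(X + X)))/3 = (X*(1 + (-5 + b)/((2*X))))/3 = (X*(1 + (-5 + b)*(1/(2*X))))/3 = (X*(1 + (-5 + b)/(2*X)))/3 = X*(1 + (-5 + b)/(2*X))/3)
R(m, T) = -4/3 (R(m, T) = -5/6 + (1/3)*1 + (1/6)*(-5) = -5/6 + 1/3 - 5/6 = -4/3)
n(d) = 2 - d/3
R(30, 28)*n(k) = -4*(2 - 1/3*9)/3 = -4*(2 - 3)/3 = -4/3*(-1) = 4/3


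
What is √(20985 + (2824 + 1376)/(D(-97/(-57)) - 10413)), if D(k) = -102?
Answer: √10311853705/701 ≈ 144.86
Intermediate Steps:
√(20985 + (2824 + 1376)/(D(-97/(-57)) - 10413)) = √(20985 + (2824 + 1376)/(-102 - 10413)) = √(20985 + 4200/(-10515)) = √(20985 + 4200*(-1/10515)) = √(20985 - 280/701) = √(14710205/701) = √10311853705/701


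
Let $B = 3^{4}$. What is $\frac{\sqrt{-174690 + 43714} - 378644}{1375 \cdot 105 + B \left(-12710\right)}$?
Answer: $\frac{378644}{885135} - \frac{4 i \sqrt{8186}}{885135} \approx 0.42778 - 0.00040887 i$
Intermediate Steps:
$B = 81$
$\frac{\sqrt{-174690 + 43714} - 378644}{1375 \cdot 105 + B \left(-12710\right)} = \frac{\sqrt{-174690 + 43714} - 378644}{1375 \cdot 105 + 81 \left(-12710\right)} = \frac{\sqrt{-130976} - 378644}{144375 - 1029510} = \frac{4 i \sqrt{8186} - 378644}{-885135} = \left(-378644 + 4 i \sqrt{8186}\right) \left(- \frac{1}{885135}\right) = \frac{378644}{885135} - \frac{4 i \sqrt{8186}}{885135}$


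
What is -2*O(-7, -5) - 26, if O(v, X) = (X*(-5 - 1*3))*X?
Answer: 374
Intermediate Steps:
O(v, X) = -8*X² (O(v, X) = (X*(-5 - 3))*X = (X*(-8))*X = (-8*X)*X = -8*X²)
-2*O(-7, -5) - 26 = -(-16)*(-5)² - 26 = -(-16)*25 - 26 = -2*(-200) - 26 = 400 - 26 = 374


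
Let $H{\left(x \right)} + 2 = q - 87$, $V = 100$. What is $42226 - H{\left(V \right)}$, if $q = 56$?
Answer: $42259$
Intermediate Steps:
$H{\left(x \right)} = -33$ ($H{\left(x \right)} = -2 + \left(56 - 87\right) = -2 - 31 = -33$)
$42226 - H{\left(V \right)} = 42226 - -33 = 42226 + 33 = 42259$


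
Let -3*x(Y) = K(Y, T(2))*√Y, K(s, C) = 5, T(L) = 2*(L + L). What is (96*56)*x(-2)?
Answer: -8960*I*√2 ≈ -12671.0*I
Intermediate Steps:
T(L) = 4*L (T(L) = 2*(2*L) = 4*L)
x(Y) = -5*√Y/3
(96*56)*x(-2) = (96*56)*(-5*I*√2/3) = 5376*(-5*I*√2/3) = -8960*I*√2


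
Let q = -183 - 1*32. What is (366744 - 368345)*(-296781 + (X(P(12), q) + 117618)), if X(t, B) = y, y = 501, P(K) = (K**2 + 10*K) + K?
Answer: 286037862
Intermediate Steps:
P(K) = K**2 + 11*K
q = -215 (q = -183 - 32 = -215)
X(t, B) = 501
(366744 - 368345)*(-296781 + (X(P(12), q) + 117618)) = (366744 - 368345)*(-296781 + (501 + 117618)) = -1601*(-296781 + 118119) = -1601*(-178662) = 286037862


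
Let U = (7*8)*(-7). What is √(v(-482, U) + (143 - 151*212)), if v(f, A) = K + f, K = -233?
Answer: 2*I*√8146 ≈ 180.51*I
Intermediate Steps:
U = -392 (U = 56*(-7) = -392)
v(f, A) = -233 + f
√(v(-482, U) + (143 - 151*212)) = √((-233 - 482) + (143 - 151*212)) = √(-715 + (143 - 32012)) = √(-715 - 31869) = √(-32584) = 2*I*√8146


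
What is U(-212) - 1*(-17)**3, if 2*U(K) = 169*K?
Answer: -13001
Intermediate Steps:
U(K) = 169*K/2 (U(K) = (169*K)/2 = 169*K/2)
U(-212) - 1*(-17)**3 = (169/2)*(-212) - 1*(-17)**3 = -17914 - 1*(-4913) = -17914 + 4913 = -13001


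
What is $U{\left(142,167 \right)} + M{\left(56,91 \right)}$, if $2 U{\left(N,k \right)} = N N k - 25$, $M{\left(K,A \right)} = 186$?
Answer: $\frac{3367735}{2} \approx 1.6839 \cdot 10^{6}$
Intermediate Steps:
$U{\left(N,k \right)} = - \frac{25}{2} + \frac{k N^{2}}{2}$ ($U{\left(N,k \right)} = \frac{N N k - 25}{2} = \frac{N^{2} k - 25}{2} = \frac{k N^{2} - 25}{2} = \frac{-25 + k N^{2}}{2} = - \frac{25}{2} + \frac{k N^{2}}{2}$)
$U{\left(142,167 \right)} + M{\left(56,91 \right)} = \left(- \frac{25}{2} + \frac{1}{2} \cdot 167 \cdot 142^{2}\right) + 186 = \left(- \frac{25}{2} + \frac{1}{2} \cdot 167 \cdot 20164\right) + 186 = \left(- \frac{25}{2} + 1683694\right) + 186 = \frac{3367363}{2} + 186 = \frac{3367735}{2}$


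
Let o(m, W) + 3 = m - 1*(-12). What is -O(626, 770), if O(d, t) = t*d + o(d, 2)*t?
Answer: -970970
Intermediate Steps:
o(m, W) = 9 + m (o(m, W) = -3 + (m - 1*(-12)) = -3 + (m + 12) = -3 + (12 + m) = 9 + m)
O(d, t) = d*t + t*(9 + d) (O(d, t) = t*d + (9 + d)*t = d*t + t*(9 + d))
-O(626, 770) = -770*(9 + 2*626) = -770*(9 + 1252) = -770*1261 = -1*970970 = -970970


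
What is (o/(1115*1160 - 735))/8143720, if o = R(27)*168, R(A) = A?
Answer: 567/1315887726725 ≈ 4.3089e-10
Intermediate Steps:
o = 4536 (o = 27*168 = 4536)
(o/(1115*1160 - 735))/8143720 = (4536/(1115*1160 - 735))/8143720 = (4536/(1293400 - 735))*(1/8143720) = (4536/1292665)*(1/8143720) = 567/1315887726725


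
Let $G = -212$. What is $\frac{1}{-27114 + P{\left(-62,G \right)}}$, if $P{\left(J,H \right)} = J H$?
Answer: $- \frac{1}{13970} \approx -7.1582 \cdot 10^{-5}$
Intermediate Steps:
$P{\left(J,H \right)} = H J$
$\frac{1}{-27114 + P{\left(-62,G \right)}} = \frac{1}{-27114 - -13144} = \frac{1}{-27114 + 13144} = \frac{1}{-13970} = - \frac{1}{13970}$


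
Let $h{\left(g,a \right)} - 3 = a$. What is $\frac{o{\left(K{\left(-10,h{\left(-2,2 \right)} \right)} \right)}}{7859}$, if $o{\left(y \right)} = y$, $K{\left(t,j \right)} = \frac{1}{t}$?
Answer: $- \frac{1}{78590} \approx -1.2724 \cdot 10^{-5}$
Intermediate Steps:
$h{\left(g,a \right)} = 3 + a$
$\frac{o{\left(K{\left(-10,h{\left(-2,2 \right)} \right)} \right)}}{7859} = \frac{1}{\left(-10\right) 7859} = \left(- \frac{1}{10}\right) \frac{1}{7859} = - \frac{1}{78590}$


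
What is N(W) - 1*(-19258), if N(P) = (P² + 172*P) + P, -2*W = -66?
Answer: 26056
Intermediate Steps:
W = 33 (W = -½*(-66) = 33)
N(P) = P² + 173*P
N(W) - 1*(-19258) = 33*(173 + 33) - 1*(-19258) = 33*206 + 19258 = 6798 + 19258 = 26056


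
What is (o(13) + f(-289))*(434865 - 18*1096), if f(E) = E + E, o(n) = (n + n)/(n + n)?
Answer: -239534049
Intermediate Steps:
o(n) = 1 (o(n) = (2*n)/((2*n)) = (2*n)*(1/(2*n)) = 1)
f(E) = 2*E
(o(13) + f(-289))*(434865 - 18*1096) = (1 + 2*(-289))*(434865 - 18*1096) = (1 - 578)*(434865 - 19728) = -577*415137 = -239534049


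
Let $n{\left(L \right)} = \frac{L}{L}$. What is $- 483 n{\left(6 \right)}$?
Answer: $-483$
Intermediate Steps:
$n{\left(L \right)} = 1$
$- 483 n{\left(6 \right)} = \left(-483\right) 1 = -483$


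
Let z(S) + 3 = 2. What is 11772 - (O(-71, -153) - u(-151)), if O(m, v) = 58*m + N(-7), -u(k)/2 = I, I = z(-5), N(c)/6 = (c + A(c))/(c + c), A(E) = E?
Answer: 15886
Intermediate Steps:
z(S) = -1 (z(S) = -3 + 2 = -1)
N(c) = 6 (N(c) = 6*((c + c)/(c + c)) = 6*((2*c)/((2*c))) = 6*((2*c)*(1/(2*c))) = 6*1 = 6)
I = -1
u(k) = 2 (u(k) = -2*(-1) = 2)
O(m, v) = 6 + 58*m (O(m, v) = 58*m + 6 = 6 + 58*m)
11772 - (O(-71, -153) - u(-151)) = 11772 - ((6 + 58*(-71)) - 1*2) = 11772 - ((6 - 4118) - 2) = 11772 - (-4112 - 2) = 11772 - 1*(-4114) = 11772 + 4114 = 15886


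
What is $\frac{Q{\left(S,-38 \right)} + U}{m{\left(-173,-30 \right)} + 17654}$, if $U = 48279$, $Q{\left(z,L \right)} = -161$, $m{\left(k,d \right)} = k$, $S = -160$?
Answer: $\frac{48118}{17481} \approx 2.7526$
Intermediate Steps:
$\frac{Q{\left(S,-38 \right)} + U}{m{\left(-173,-30 \right)} + 17654} = \frac{-161 + 48279}{-173 + 17654} = \frac{48118}{17481}$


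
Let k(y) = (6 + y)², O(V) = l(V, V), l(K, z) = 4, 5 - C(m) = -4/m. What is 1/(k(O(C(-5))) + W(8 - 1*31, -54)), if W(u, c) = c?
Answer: 1/46 ≈ 0.021739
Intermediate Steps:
C(m) = 5 + 4/m (C(m) = 5 - (-4)/m = 5 + 4/m)
O(V) = 4
1/(k(O(C(-5))) + W(8 - 1*31, -54)) = 1/((6 + 4)² - 54) = 1/(10² - 54) = 1/(100 - 54) = 1/46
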